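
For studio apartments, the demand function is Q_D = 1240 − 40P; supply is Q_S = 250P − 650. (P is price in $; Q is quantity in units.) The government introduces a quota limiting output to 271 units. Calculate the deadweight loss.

In inverse form: demand P = 31 − 0.025Q, supply P = 2.6 + 0.004Q.
Competitive equilibrium: 31 − 0.025Q = 2.6 + 0.004Q → Q* = 979.3103, P* = 6.5172.
At Q = 271: demand price = 31 − 0.025·271 = 24.225; supply price = 2.6 + 0.004·271 = 3.684.
ΔQ = 979.3103 − 271 = 708.3103; wedge = 24.225 − 3.684 = 20.541.
The triangle = ½ × 708.3103 × 20.541 = $7274.70.

$7274.70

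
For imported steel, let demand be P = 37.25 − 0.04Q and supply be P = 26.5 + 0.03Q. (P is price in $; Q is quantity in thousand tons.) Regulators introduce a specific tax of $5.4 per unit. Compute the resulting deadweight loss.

Competitive equilibrium: 37.25 − 0.04Q = 26.5 + 0.03Q → Q* = 153.5714, P* = 31.1071.
With the tax, the buyer price exceeds the seller price by 5.4: (37.25 − 0.04Q) − (26.5 + 0.03Q) = 5.4 → Q' = 76.4286.
ΔQ = 153.5714 − 76.4286 = 77.1428; the wedge equals the tax, 5.4.
Deadweight loss = ½ × 77.1428 × 5.4 = $208.29 thousand.

$208.29 thousand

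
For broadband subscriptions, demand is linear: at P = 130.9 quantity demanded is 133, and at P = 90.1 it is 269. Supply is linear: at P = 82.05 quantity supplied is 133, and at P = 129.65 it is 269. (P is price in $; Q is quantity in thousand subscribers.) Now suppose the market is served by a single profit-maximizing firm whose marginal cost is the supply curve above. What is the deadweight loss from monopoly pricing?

Demand slope = (90.1 − 130.9)/(269 − 133) = −0.3, so P = 170.8 − 0.3Q.
Supply slope = (129.65 − 82.05)/(269 − 133) = 0.35, so P = 35.5 + 0.35Q.
Competitive equilibrium: 170.8 − 0.3Q = 35.5 + 0.35Q → Q* = 208.1538, P* = 108.3538.
Marginal revenue: MR = 170.8 − 0.6Q. Set MR = MC: 170.8 − 0.6Q = 35.5 + 0.35Q → Q_m = 142.4211.
Price P_m = 170.8 − 0.3·142.4211 = 128.0737; MC(Q_m) = 35.5 + 0.35·142.4211 = 85.3474.
Competitive Q* = 208.1538, so ΔQ = 65.7327; wedge = 128.0737 − 85.3474 = 42.7263.
The triangle = ½ × 65.7327 × 42.7263 = $1404.26 thousand.

$1404.26 thousand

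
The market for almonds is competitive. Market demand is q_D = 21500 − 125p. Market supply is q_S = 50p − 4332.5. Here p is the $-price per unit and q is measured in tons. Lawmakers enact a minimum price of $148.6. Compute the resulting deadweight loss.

In inverse form: demand p = 172 − 0.008q, supply p = 86.65 + 0.02q.
Competitive equilibrium: 172 − 0.008q = 86.65 + 0.02q → q* = 3048.2143, p* = 147.6143.
At the floor p = 148.6, quantity demanded = (172 − 148.6)/0.008 = 2925.
Sellers' marginal cost at q' = 2925: 86.65 + 0.02·2925 = 145.15.
Δq = 3048.2143 − 2925 = 123.2143; wedge = 148.6 − 145.15 = 3.45.
DWL = ½ × 123.2143 × 3.45 = $212.54.

$212.54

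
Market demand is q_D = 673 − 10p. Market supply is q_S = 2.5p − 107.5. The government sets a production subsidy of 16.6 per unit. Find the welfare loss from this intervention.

In inverse form: demand p = 67.3 − 0.1q, supply p = 43 + 0.4q.
Competitive equilibrium: 67.3 − 0.1q = 43 + 0.4q → q* = 48.6, p* = 62.44.
The subsidy lowers effective supply by 16.6: p = 26.4 + 0.4q.
New quantity: 67.3 − 0.1q = 26.4 + 0.4q → q' = 81.8.
Overproduction Δq = 81.8 − 48.6 = 33.2; wedge = subsidy = 16.6.
Welfare loss = ½ × 33.2 × 16.6 = 275.56.

275.56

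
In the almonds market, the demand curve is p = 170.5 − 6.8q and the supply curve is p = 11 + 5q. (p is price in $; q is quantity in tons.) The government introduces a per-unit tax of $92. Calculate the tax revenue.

$526.27

Competitive equilibrium: 170.5 − 6.8q = 11 + 5q → q* = 13.5169, p* = 78.5847.
With the tax, the buyer price exceeds the seller price by 92: (170.5 − 6.8q) − (11 + 5q) = 92 → q' = 5.7203.
Tax revenue = 92 × 5.7203 = $526.27.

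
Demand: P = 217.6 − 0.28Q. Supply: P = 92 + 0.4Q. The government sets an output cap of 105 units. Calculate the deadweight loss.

2160.03

Competitive equilibrium: 217.6 − 0.28Q = 92 + 0.4Q → Q* = 184.7059, P* = 165.8824.
At Q = 105: demand price = 217.6 − 0.28·105 = 188.2; supply price = 92 + 0.4·105 = 134.
ΔQ = 184.7059 − 105 = 79.7059; wedge = 188.2 − 134 = 54.2.
The triangle = ½ × 79.7059 × 54.2 = 2160.03.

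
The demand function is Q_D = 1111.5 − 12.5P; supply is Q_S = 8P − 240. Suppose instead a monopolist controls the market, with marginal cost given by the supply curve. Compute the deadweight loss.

667.16

In inverse form: demand P = 88.92 − 0.08Q, supply P = 30 + 0.125Q.
Competitive equilibrium: 88.92 − 0.08Q = 30 + 0.125Q → Q* = 287.41463, P* = 65.92683.
Marginal revenue: MR = 88.92 − 0.16Q. Set MR = MC: 88.92 − 0.16Q = 30 + 0.125Q → Q_m = 206.73684.
Price P_m = 88.92 − 0.08·206.73684 = 72.38105; MC(Q_m) = 30 + 0.125·206.73684 = 55.84211.
Competitive Q* = 287.41463, so ΔQ = 80.67779; wedge = 72.38105 − 55.84211 = 16.53894.
DWL = ½ × 80.67779 × 16.53894 = 667.16.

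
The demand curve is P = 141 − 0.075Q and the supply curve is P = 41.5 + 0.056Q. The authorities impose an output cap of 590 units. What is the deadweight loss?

1882.76

Competitive equilibrium: 141 − 0.075Q = 41.5 + 0.056Q → Q* = 759.542, P* = 84.0344.
At Q = 590: demand price = 141 − 0.075·590 = 96.75; supply price = 41.5 + 0.056·590 = 74.54.
ΔQ = 759.542 − 590 = 169.542; wedge = 96.75 − 74.54 = 22.21.
DWL = ½ × 169.542 × 22.21 = 1882.76.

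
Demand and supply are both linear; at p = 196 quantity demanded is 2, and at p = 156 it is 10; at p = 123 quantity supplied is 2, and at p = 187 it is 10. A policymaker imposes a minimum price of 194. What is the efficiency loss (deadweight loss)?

176.80

Demand slope = (156 − 196)/(10 − 2) = −5, so p = 206 − 5q.
Supply slope = (187 − 123)/(10 − 2) = 8, so p = 107 + 8q.
Competitive equilibrium: 206 − 5q = 107 + 8q → q* = 7.6154, p* = 167.9231.
At the floor p = 194, quantity demanded = (206 − 194)/5 = 2.4.
Sellers' marginal cost at q' = 2.4: 107 + 8·2.4 = 126.2.
Δq = 7.6154 − 2.4 = 5.2154; wedge = 194 − 126.2 = 67.8.
The triangle = ½ × 5.2154 × 67.8 = 176.80.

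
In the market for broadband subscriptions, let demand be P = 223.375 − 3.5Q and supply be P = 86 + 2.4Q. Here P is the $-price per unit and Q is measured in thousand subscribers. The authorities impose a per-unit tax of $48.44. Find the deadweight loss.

Competitive equilibrium: 223.375 − 3.5Q = 86 + 2.4Q → Q* = 23.2839, P* = 141.8814.
With the tax, the buyer price exceeds the seller price by 48.44: (223.375 − 3.5Q) − (86 + 2.4Q) = 48.44 → Q' = 15.0737.
ΔQ = 23.2839 − 15.0737 = 8.2102; the wedge equals the tax, 48.44.
DWL = ½ × 8.2102 × 48.44 = $198.85 thousand.

$198.85 thousand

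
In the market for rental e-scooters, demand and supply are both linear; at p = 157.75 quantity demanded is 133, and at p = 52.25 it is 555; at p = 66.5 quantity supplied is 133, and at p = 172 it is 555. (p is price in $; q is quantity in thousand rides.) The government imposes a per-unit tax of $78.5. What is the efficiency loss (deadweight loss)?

$6162.25 thousand

Demand slope = (52.25 − 157.75)/(555 − 133) = −0.25, so p = 191 − 0.25q.
Supply slope = (172 − 66.5)/(555 − 133) = 0.25, so p = 33.25 + 0.25q.
Competitive equilibrium: 191 − 0.25q = 33.25 + 0.25q → q* = 315.5, p* = 112.125.
With the tax, the buyer price exceeds the seller price by 78.5: (191 − 0.25q) − (33.25 + 0.25q) = 78.5 → q' = 158.5.
Δq = 315.5 − 158.5 = 157; the wedge equals the tax, 78.5.
Deadweight loss = ½ × 157 × 78.5 = $6162.25 thousand.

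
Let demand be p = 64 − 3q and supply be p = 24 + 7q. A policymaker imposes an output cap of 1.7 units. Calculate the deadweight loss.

26.45

Competitive equilibrium: 64 − 3q = 24 + 7q → q* = 4, p* = 52.
At q = 1.7: demand price = 64 − 3·1.7 = 58.9; supply price = 24 + 7·1.7 = 35.9.
Δq = 4 − 1.7 = 2.3; wedge = 58.9 − 35.9 = 23.
Welfare loss = ½ × 2.3 × 23 = 26.45.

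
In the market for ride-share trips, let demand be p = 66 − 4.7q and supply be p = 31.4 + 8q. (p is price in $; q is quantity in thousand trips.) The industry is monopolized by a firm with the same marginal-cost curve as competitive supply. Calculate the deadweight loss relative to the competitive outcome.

Competitive equilibrium: 66 − 4.7q = 31.4 + 8q → q* = 2.7244, p* = 53.1953.
Marginal revenue: MR = 66 − 9.4q. Set MR = MC: 66 − 9.4q = 31.4 + 8q → q_m = 1.9885.
Price p_m = 66 − 4.7·1.9885 = 56.6541; MC(q_m) = 31.4 + 8·1.9885 = 47.308.
Competitive q* = 2.7244, so Δq = 0.7359; wedge = 56.6541 − 47.308 = 9.3461.
Welfare loss = ½ × 0.7359 × 9.3461 = $3.44 thousand.

$3.44 thousand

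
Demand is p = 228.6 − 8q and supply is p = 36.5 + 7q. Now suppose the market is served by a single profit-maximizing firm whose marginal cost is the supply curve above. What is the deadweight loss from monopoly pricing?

Competitive equilibrium: 228.6 − 8q = 36.5 + 7q → q* = 12.8067, p* = 126.1467.
Marginal revenue: MR = 228.6 − 16q. Set MR = MC: 228.6 − 16q = 36.5 + 7q → q_m = 8.3522.
Price p_m = 228.6 − 8·8.3522 = 161.7824; MC(q_m) = 36.5 + 7·8.3522 = 94.9654.
Competitive q* = 12.8067, so Δq = 4.4545; wedge = 161.7824 − 94.9654 = 66.817.
Deadweight loss = ½ × 4.4545 × 66.817 = 148.82.

148.82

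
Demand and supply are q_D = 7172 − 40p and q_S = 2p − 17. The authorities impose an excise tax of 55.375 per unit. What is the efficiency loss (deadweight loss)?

In inverse form: demand p = 179.3 − 0.025q, supply p = 8.5 + 0.5q.
Competitive equilibrium: 179.3 − 0.025q = 8.5 + 0.5q → q* = 325.3333, p* = 171.1667.
With the tax, the buyer price exceeds the seller price by 55.375: (179.3 − 0.025q) − (8.5 + 0.5q) = 55.375 → q' = 219.8571.
Δq = 325.3333 − 219.8571 = 105.4762; the wedge equals the tax, 55.375.
Deadweight loss = ½ × 105.4762 × 55.375 = 2920.37.

2920.37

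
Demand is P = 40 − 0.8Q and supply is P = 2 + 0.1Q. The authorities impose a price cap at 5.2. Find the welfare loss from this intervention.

Competitive equilibrium: 40 − 0.8Q = 2 + 0.1Q → Q* = 42.2222, P* = 6.2222.
At the ceiling P = 5.2, quantity supplied = (5.2 − 2)/0.1 = 32.
Willingness to pay at Q' = 32: 40 − 0.8·32 = 14.4.
ΔQ = 42.2222 − 32 = 10.2222; wedge = 14.4 − 5.2 = 9.2.
DWL = ½ × 10.2222 × 9.2 = 47.02.

47.02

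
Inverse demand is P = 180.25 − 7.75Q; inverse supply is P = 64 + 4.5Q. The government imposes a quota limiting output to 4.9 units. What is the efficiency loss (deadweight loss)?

129.03

Competitive equilibrium: 180.25 − 7.75Q = 64 + 4.5Q → Q* = 9.4898, P* = 106.7041.
At Q = 4.9: demand price = 180.25 − 7.75·4.9 = 142.275; supply price = 64 + 4.5·4.9 = 86.05.
ΔQ = 9.4898 − 4.9 = 4.5898; wedge = 142.275 − 86.05 = 56.225.
Welfare loss = ½ × 4.5898 × 56.225 = 129.03.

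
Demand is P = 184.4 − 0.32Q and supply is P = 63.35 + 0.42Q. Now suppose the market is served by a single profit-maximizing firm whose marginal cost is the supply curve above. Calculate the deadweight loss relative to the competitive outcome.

902.31

Competitive equilibrium: 184.4 − 0.32Q = 63.35 + 0.42Q → Q* = 163.5811, P* = 132.0541.
Marginal revenue: MR = 184.4 − 0.64Q. Set MR = MC: 184.4 − 0.64Q = 63.35 + 0.42Q → Q_m = 114.1981.
Price P_m = 184.4 − 0.32·114.1981 = 147.8566; MC(Q_m) = 63.35 + 0.42·114.1981 = 111.3132.
Competitive Q* = 163.5811, so ΔQ = 49.383; wedge = 147.8566 − 111.3132 = 36.5434.
DWL = ½ × 49.383 × 36.5434 = 902.31.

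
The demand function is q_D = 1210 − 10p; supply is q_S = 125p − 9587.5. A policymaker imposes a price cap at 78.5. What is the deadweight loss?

1851.85

In inverse form: demand p = 121 − 0.1q, supply p = 76.7 + 0.008q.
Competitive equilibrium: 121 − 0.1q = 76.7 + 0.008q → q* = 410.1852, p* = 79.9815.
At the ceiling p = 78.5, quantity supplied = (78.5 − 76.7)/0.008 = 225.
Willingness to pay at q' = 225: 121 − 0.1·225 = 98.5.
Δq = 410.1852 − 225 = 185.1852; wedge = 98.5 − 78.5 = 20.
DWL = ½ × 185.1852 × 20 = 1851.85.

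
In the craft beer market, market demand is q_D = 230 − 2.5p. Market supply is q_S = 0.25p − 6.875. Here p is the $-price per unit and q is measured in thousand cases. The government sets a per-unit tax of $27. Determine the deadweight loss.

$82.84 thousand

In inverse form: demand p = 92 − 0.4q, supply p = 27.5 + 4q.
Competitive equilibrium: 92 − 0.4q = 27.5 + 4q → q* = 14.6591, p* = 86.1364.
With the tax, the buyer price exceeds the seller price by 27: (92 − 0.4q) − (27.5 + 4q) = 27 → q' = 8.5227.
Δq = 14.6591 − 8.5227 = 6.1364; the wedge equals the tax, 27.
DWL = ½ × 6.1364 × 27 = $82.84 thousand.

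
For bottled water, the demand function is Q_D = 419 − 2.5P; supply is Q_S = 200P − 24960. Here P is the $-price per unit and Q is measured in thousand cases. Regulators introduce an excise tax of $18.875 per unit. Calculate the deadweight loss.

$439.83 thousand

In inverse form: demand P = 167.6 − 0.4Q, supply P = 124.8 + 0.005Q.
Competitive equilibrium: 167.6 − 0.4Q = 124.8 + 0.005Q → Q* = 105.679, P* = 125.3284.
With the tax, the buyer price exceeds the seller price by 18.875: (167.6 − 0.4Q) − (124.8 + 0.005Q) = 18.875 → Q' = 59.0741.
ΔQ = 105.679 − 59.0741 = 46.6049; the wedge equals the tax, 18.875.
Deadweight loss = ½ × 46.6049 × 18.875 = $439.83 thousand.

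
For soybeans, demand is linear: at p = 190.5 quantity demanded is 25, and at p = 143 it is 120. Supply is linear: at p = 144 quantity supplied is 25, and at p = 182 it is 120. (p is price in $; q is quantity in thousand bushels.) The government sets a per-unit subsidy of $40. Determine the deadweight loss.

Demand slope = (143 − 190.5)/(120 − 25) = −0.5, so p = 203 − 0.5q.
Supply slope = (182 − 144)/(120 − 25) = 0.4, so p = 134 + 0.4q.
Competitive equilibrium: 203 − 0.5q = 134 + 0.4q → q* = 76.6667, p* = 164.6667.
The subsidy lowers effective supply by 40: p = 94 + 0.4q.
New quantity: 203 − 0.5q = 94 + 0.4q → q' = 121.1111.
Overproduction Δq = 121.1111 − 76.6667 = 44.4444; wedge = subsidy = 40.
Welfare loss = ½ × 44.4444 × 40 = $888.89 thousand.

$888.89 thousand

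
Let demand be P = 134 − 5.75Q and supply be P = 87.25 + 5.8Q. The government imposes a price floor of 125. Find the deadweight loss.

Competitive equilibrium: 134 − 5.75Q = 87.25 + 5.8Q → Q* = 4.0476, P* = 110.7262.
At the floor P = 125, quantity demanded = (134 − 125)/5.75 = 1.5652.
Sellers' marginal cost at Q' = 1.5652: 87.25 + 5.8·1.5652 = 96.3282.
ΔQ = 4.0476 − 1.5652 = 2.4824; wedge = 125 − 96.3282 = 28.6718.
The triangle = ½ × 2.4824 × 28.6718 = 35.59.

35.59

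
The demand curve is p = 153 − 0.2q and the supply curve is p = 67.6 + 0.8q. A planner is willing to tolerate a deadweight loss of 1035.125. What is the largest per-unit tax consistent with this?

Competitive equilibrium: 153 − 0.2q = 67.6 + 0.8q → q* = 85.4, p* = 135.92.
A tax t gives Δq = t/1 and wedge t, so DWL = t²/2.
t²/2 = 1035.125 → t² = 2070.25 → t = 45.5.

45.5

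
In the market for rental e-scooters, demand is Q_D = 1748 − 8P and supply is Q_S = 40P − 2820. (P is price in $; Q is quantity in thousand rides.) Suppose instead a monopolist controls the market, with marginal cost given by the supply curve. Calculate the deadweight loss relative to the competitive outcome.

$15085.40 thousand

In inverse form: demand P = 218.5 − 0.125Q, supply P = 70.5 + 0.025Q.
Competitive equilibrium: 218.5 − 0.125Q = 70.5 + 0.025Q → Q* = 986.66667, P* = 95.16667.
Marginal revenue: MR = 218.5 − 0.25Q. Set MR = MC: 218.5 − 0.25Q = 70.5 + 0.025Q → Q_m = 538.18182.
Price P_m = 218.5 − 0.125·538.18182 = 151.22727; MC(Q_m) = 70.5 + 0.025·538.18182 = 83.95455.
Competitive Q* = 986.66667, so ΔQ = 448.48485; wedge = 151.22727 − 83.95455 = 67.27272.
Deadweight loss = ½ × 448.48485 × 67.27272 = $15085.40 thousand.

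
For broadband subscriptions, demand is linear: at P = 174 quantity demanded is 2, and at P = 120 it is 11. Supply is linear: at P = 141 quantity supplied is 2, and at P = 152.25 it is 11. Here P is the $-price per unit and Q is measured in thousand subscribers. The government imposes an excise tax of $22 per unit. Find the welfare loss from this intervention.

$33.38 thousand

Demand slope = (120 − 174)/(11 − 2) = −6, so P = 186 − 6Q.
Supply slope = (152.25 − 141)/(11 − 2) = 1.25, so P = 138.5 + 1.25Q.
Competitive equilibrium: 186 − 6Q = 138.5 + 1.25Q → Q* = 6.5517, P* = 146.6897.
With the tax, the buyer price exceeds the seller price by 22: (186 − 6Q) − (138.5 + 1.25Q) = 22 → Q' = 3.5172.
ΔQ = 6.5517 − 3.5172 = 3.0345; the wedge equals the tax, 22.
Deadweight loss = ½ × 3.0345 × 22 = $33.38 thousand.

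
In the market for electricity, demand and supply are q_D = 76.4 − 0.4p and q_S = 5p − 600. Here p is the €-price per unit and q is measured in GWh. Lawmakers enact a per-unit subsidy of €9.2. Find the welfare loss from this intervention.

In inverse form: demand p = 191 − 2.5q, supply p = 120 + 0.2q.
Competitive equilibrium: 191 − 2.5q = 120 + 0.2q → q* = 26.2963, p* = 125.2593.
The subsidy lowers effective supply by 9.2: p = 110.8 + 0.2q.
New quantity: 191 − 2.5q = 110.8 + 0.2q → q' = 29.7037.
Overproduction Δq = 29.7037 − 26.2963 = 3.4074; wedge = subsidy = 9.2.
Deadweight loss = ½ × 3.4074 × 9.2 = €15.67.

€15.67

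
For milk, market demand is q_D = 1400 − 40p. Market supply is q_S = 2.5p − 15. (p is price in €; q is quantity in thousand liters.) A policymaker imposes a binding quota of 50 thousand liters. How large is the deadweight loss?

€70.66 thousand

In inverse form: demand p = 35 − 0.025q, supply p = 6 + 0.4q.
Competitive equilibrium: 35 − 0.025q = 6 + 0.4q → q* = 68.2353, p* = 33.2941.
At q = 50: demand price = 35 − 0.025·50 = 33.75; supply price = 6 + 0.4·50 = 26.
Δq = 68.2353 − 50 = 18.2353; wedge = 33.75 − 26 = 7.75.
Deadweight loss = ½ × 18.2353 × 7.75 = €70.66 thousand.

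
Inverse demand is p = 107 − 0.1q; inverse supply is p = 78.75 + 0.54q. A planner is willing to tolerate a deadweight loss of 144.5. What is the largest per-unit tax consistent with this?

Competitive equilibrium: 107 − 0.1q = 78.75 + 0.54q → q* = 44.1406, p* = 102.5859.
A tax t gives Δq = t/0.64 and wedge t, so DWL = t²/1.28.
t²/1.28 = 144.5 → t² = 184.96 → t = 13.6.

13.6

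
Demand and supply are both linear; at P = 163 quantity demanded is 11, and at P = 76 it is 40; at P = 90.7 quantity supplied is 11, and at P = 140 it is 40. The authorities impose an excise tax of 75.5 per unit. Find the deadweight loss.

606.41

Demand slope = (76 − 163)/(40 − 11) = −3, so P = 196 − 3Q.
Supply slope = (140 − 90.7)/(40 − 11) = 1.7, so P = 72 + 1.7Q.
Competitive equilibrium: 196 − 3Q = 72 + 1.7Q → Q* = 26.383, P* = 116.8511.
With the tax, the buyer price exceeds the seller price by 75.5: (196 − 3Q) − (72 + 1.7Q) = 75.5 → Q' = 10.3191.
ΔQ = 26.383 − 10.3191 = 16.0639; the wedge equals the tax, 75.5.
DWL = ½ × 16.0639 × 75.5 = 606.41.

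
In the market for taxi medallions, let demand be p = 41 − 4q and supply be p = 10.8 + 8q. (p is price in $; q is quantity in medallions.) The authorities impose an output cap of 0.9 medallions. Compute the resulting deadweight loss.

$15.68

Competitive equilibrium: 41 − 4q = 10.8 + 8q → q* = 2.5167, p* = 30.9333.
At q = 0.9: demand price = 41 − 4·0.9 = 37.4; supply price = 10.8 + 8·0.9 = 18.
Δq = 2.5167 − 0.9 = 1.6167; wedge = 37.4 − 18 = 19.4.
The triangle = ½ × 1.6167 × 19.4 = $15.68.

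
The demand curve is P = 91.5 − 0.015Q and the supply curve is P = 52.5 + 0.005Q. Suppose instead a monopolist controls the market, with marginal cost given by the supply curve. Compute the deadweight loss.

6984.18

Competitive equilibrium: 91.5 − 0.015Q = 52.5 + 0.005Q → Q* = 1950, P* = 62.25.
Marginal revenue: MR = 91.5 − 0.03Q. Set MR = MC: 91.5 − 0.03Q = 52.5 + 0.005Q → Q_m = 1114.28571.
Price P_m = 91.5 − 0.015·1114.28571 = 74.78571; MC(Q_m) = 52.5 + 0.005·1114.28571 = 58.07143.
Competitive Q* = 1950, so ΔQ = 835.71429; wedge = 74.78571 − 58.07143 = 16.71428.
Deadweight loss = ½ × 835.71429 × 16.71428 = 6984.18.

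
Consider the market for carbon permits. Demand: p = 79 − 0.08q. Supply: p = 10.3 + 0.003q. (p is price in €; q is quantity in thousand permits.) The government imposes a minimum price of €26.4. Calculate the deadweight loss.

€1202.33 thousand

Competitive equilibrium: 79 − 0.08q = 10.3 + 0.003q → q* = 827.7108, p* = 12.7831.
At the floor p = 26.4, quantity demanded = (79 − 26.4)/0.08 = 657.5.
Sellers' marginal cost at q' = 657.5: 10.3 + 0.003·657.5 = 12.2725.
Δq = 827.7108 − 657.5 = 170.2108; wedge = 26.4 − 12.2725 = 14.1275.
Deadweight loss = ½ × 170.2108 × 14.1275 = €1202.33 thousand.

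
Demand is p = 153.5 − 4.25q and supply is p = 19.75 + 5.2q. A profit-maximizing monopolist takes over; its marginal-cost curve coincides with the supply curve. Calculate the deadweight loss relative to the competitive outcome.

91.09

Competitive equilibrium: 153.5 − 4.25q = 19.75 + 5.2q → q* = 14.1534, p* = 93.3479.
Marginal revenue: MR = 153.5 − 8.5q. Set MR = MC: 153.5 − 8.5q = 19.75 + 5.2q → q_m = 9.7628.
Price p_m = 153.5 − 4.25·9.7628 = 112.0081; MC(q_m) = 19.75 + 5.2·9.7628 = 70.5166.
Competitive q* = 14.1534, so Δq = 4.3906; wedge = 112.0081 − 70.5166 = 41.4915.
DWL = ½ × 4.3906 × 41.4915 = 91.09.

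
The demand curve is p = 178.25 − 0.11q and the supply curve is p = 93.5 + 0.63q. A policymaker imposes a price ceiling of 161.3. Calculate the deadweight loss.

Competitive equilibrium: 178.25 − 0.11q = 93.5 + 0.63q → q* = 114.527, p* = 165.652.
At the ceiling p = 161.3, quantity supplied = (161.3 − 93.5)/0.63 = 107.619.
Willingness to pay at q' = 107.619: 178.25 − 0.11·107.619 = 166.4119.
Δq = 114.527 − 107.619 = 6.908; wedge = 166.4119 − 161.3 = 5.1119.
DWL = ½ × 6.908 × 5.1119 = 17.66.

17.66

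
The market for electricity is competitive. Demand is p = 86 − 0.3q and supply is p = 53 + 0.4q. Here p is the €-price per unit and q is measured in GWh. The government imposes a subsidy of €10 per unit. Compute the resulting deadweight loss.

Competitive equilibrium: 86 − 0.3q = 53 + 0.4q → q* = 47.1429, p* = 71.8571.
The subsidy lowers effective supply by 10: p = 43 + 0.4q.
New quantity: 86 − 0.3q = 43 + 0.4q → q' = 61.4286.
Overproduction Δq = 61.4286 − 47.1429 = 14.2857; wedge = subsidy = 10.
The triangle = ½ × 14.2857 × 10 = €71.43.

€71.43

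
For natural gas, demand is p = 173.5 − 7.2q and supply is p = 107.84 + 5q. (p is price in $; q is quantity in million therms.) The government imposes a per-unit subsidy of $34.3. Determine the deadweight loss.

Competitive equilibrium: 173.5 − 7.2q = 107.84 + 5q → q* = 5.382, p* = 134.7498.
The subsidy lowers effective supply by 34.3: p = 73.54 + 5q.
New quantity: 173.5 − 7.2q = 73.54 + 5q → q' = 8.1934.
Overproduction Δq = 8.1934 − 5.382 = 2.8114; wedge = subsidy = 34.3.
Deadweight loss = ½ × 2.8114 × 34.3 = $48.22 million.

$48.22 million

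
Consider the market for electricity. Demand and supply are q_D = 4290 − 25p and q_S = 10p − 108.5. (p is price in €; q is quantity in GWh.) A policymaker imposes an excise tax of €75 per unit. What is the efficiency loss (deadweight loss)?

€20089.29

In inverse form: demand p = 171.6 − 0.04q, supply p = 10.85 + 0.1q.
Competitive equilibrium: 171.6 − 0.04q = 10.85 + 0.1q → q* = 1148.2143, p* = 125.6714.
With the tax, the buyer price exceeds the seller price by 75: (171.6 − 0.04q) − (10.85 + 0.1q) = 75 → q' = 612.5.
Δq = 1148.2143 − 612.5 = 535.7143; the wedge equals the tax, 75.
Deadweight loss = ½ × 535.7143 × 75 = €20089.29.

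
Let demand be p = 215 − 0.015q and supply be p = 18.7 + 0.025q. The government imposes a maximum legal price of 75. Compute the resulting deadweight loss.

141033.605

Competitive equilibrium: 215 − 0.015q = 18.7 + 0.025q → q* = 4907.5, p* = 141.3875.
At the ceiling p = 75, quantity supplied = (75 − 18.7)/0.025 = 2252.
Willingness to pay at q' = 2252: 215 − 0.015·2252 = 181.22.
Δq = 4907.5 − 2252 = 2655.5; wedge = 181.22 − 75 = 106.22.
DWL = ½ × 2655.5 × 106.22 = 141033.605.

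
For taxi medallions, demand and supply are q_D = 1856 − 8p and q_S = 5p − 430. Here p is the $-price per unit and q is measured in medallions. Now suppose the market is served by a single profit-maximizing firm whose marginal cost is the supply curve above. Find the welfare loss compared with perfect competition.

In inverse form: demand p = 232 − 0.125q, supply p = 86 + 0.2q.
Competitive equilibrium: 232 − 0.125q = 86 + 0.2q → q* = 449.2308, p* = 175.8462.
Marginal revenue: MR = 232 − 0.25q. Set MR = MC: 232 − 0.25q = 86 + 0.2q → q_m = 324.4444.
Price p_m = 232 − 0.125·324.4444 = 191.4445; MC(q_m) = 86 + 0.2·324.4444 = 150.8889.
Competitive q* = 449.2308, so Δq = 124.7864; wedge = 191.4445 − 150.8889 = 40.5556.
Welfare loss = ½ × 124.7864 × 40.5556 = $2530.39.

$2530.39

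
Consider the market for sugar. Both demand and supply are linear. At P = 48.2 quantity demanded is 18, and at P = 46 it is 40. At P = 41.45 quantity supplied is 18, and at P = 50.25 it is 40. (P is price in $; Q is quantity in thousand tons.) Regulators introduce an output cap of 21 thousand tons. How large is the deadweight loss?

$27.56 thousand

Demand slope = (46 − 48.2)/(40 − 18) = −0.1, so P = 50 − 0.1Q.
Supply slope = (50.25 − 41.45)/(40 − 18) = 0.4, so P = 34.25 + 0.4Q.
Competitive equilibrium: 50 − 0.1Q = 34.25 + 0.4Q → Q* = 31.5, P* = 46.85.
At Q = 21: demand price = 50 − 0.1·21 = 47.9; supply price = 34.25 + 0.4·21 = 42.65.
ΔQ = 31.5 − 21 = 10.5; wedge = 47.9 − 42.65 = 5.25.
DWL = ½ × 10.5 × 5.25 = $27.56 thousand.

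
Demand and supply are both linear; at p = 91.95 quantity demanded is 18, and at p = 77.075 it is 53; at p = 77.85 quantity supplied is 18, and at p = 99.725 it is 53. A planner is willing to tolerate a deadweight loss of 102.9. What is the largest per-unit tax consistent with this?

14.7

Demand slope = (77.075 − 91.95)/(53 − 18) = −0.425, so p = 99.6 − 0.425q.
Supply slope = (99.725 − 77.85)/(53 − 18) = 0.625, so p = 66.6 + 0.625q.
Competitive equilibrium: 99.6 − 0.425q = 66.6 + 0.625q → q* = 31.4286, p* = 86.2429.
A tax t gives Δq = t/1.05 and wedge t, so DWL = t²/2.1.
t²/2.1 = 102.9 → t² = 216.09 → t = 14.7.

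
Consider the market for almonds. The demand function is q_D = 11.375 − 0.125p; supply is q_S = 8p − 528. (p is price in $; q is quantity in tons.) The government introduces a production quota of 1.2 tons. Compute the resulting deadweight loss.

$14.31

In inverse form: demand p = 91 − 8q, supply p = 66 + 0.125q.
Competitive equilibrium: 91 − 8q = 66 + 0.125q → q* = 3.0769, p* = 66.3846.
At q = 1.2: demand price = 91 − 8·1.2 = 81.4; supply price = 66 + 0.125·1.2 = 66.15.
Δq = 3.0769 − 1.2 = 1.8769; wedge = 81.4 − 66.15 = 15.25.
Welfare loss = ½ × 1.8769 × 15.25 = $14.31.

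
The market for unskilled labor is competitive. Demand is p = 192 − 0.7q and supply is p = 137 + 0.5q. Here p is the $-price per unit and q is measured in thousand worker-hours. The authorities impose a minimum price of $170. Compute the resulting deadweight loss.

$124.50 thousand

Competitive equilibrium: 192 − 0.7q = 137 + 0.5q → q* = 45.8333, p* = 159.9167.
At the floor p = 170, quantity demanded = (192 − 170)/0.7 = 31.4286.
Sellers' marginal cost at q' = 31.4286: 137 + 0.5·31.4286 = 152.7143.
Δq = 45.8333 − 31.4286 = 14.4047; wedge = 170 − 152.7143 = 17.2857.
Welfare loss = ½ × 14.4047 × 17.2857 = $124.50 thousand.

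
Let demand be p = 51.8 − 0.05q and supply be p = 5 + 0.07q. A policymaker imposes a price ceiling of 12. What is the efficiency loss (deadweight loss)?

Competitive equilibrium: 51.8 − 0.05q = 5 + 0.07q → q* = 390, p* = 32.3.
At the ceiling p = 12, quantity supplied = (12 − 5)/0.07 = 100.
Willingness to pay at q' = 100: 51.8 − 0.05·100 = 46.8.
Δq = 390 − 100 = 290; wedge = 46.8 − 12 = 34.8.
The triangle = ½ × 290 × 34.8 = 5046.

5046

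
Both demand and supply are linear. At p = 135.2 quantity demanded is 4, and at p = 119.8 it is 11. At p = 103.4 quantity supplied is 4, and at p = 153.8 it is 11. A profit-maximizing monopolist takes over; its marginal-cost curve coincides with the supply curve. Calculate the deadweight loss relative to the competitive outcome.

9.21

Demand slope = (119.8 − 135.2)/(11 − 4) = −2.2, so p = 144 − 2.2q.
Supply slope = (153.8 − 103.4)/(11 − 4) = 7.2, so p = 74.6 + 7.2q.
Competitive equilibrium: 144 − 2.2q = 74.6 + 7.2q → q* = 7.383, p* = 127.7574.
Marginal revenue: MR = 144 − 4.4q. Set MR = MC: 144 − 4.4q = 74.6 + 7.2q → q_m = 5.9828.
Price p_m = 144 − 2.2·5.9828 = 130.8378; MC(q_m) = 74.6 + 7.2·5.9828 = 117.6762.
Competitive q* = 7.383, so Δq = 1.4002; wedge = 130.8378 − 117.6762 = 13.1616.
Deadweight loss = ½ × 1.4002 × 13.1616 = 9.21.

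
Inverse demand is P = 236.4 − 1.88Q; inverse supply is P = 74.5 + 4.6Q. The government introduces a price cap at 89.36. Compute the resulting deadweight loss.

Competitive equilibrium: 236.4 − 1.88Q = 74.5 + 4.6Q → Q* = 24.9846, P* = 189.429.
At the ceiling P = 89.36, quantity supplied = (89.36 − 74.5)/4.6 = 3.2304.
Willingness to pay at Q' = 3.2304: 236.4 − 1.88·3.2304 = 230.3268.
ΔQ = 24.9846 − 3.2304 = 21.7542; wedge = 230.3268 − 89.36 = 140.9668.
The triangle = ½ × 21.7542 × 140.9668 = 1533.31.

1533.31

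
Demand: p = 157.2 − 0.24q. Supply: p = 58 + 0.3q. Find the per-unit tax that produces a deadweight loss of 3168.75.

Competitive equilibrium: 157.2 − 0.24q = 58 + 0.3q → q* = 183.7037, p* = 113.1111.
A tax t gives Δq = t/0.54 and wedge t, so DWL = t²/1.08.
t²/1.08 = 3168.75 → t² = 3422.25 → t = 58.5.

58.5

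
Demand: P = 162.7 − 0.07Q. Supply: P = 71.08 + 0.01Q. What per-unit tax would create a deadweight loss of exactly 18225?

54

Competitive equilibrium: 162.7 − 0.07Q = 71.08 + 0.01Q → Q* = 1145.25, P* = 82.5325.
A tax t gives ΔQ = t/0.08 and wedge t, so DWL = t²/0.16.
t²/0.16 = 18225 → t² = 2916 → t = 54.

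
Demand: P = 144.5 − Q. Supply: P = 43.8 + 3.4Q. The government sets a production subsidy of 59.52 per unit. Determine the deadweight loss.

Competitive equilibrium: 144.5 − Q = 43.8 + 3.4Q → Q* = 22.8864, P* = 121.6136.
The subsidy lowers effective supply by 59.52: P = 3.4Q − 15.72.
New quantity: 144.5 − Q = 3.4Q − 15.72 → Q' = 36.4136.
Overproduction ΔQ = 36.4136 − 22.8864 = 13.5272; wedge = subsidy = 59.52.
DWL = ½ × 13.5272 × 59.52 = 402.57.

402.57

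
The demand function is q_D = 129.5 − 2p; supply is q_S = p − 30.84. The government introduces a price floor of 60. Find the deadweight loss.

In inverse form: demand p = 64.75 − 0.5q, supply p = 30.84 + q.
Competitive equilibrium: 64.75 − 0.5q = 30.84 + q → q* = 22.6067, p* = 53.4467.
At the floor p = 60, quantity demanded = (64.75 − 60)/0.5 = 9.5.
Sellers' marginal cost at q' = 9.5: 30.84 + 1·9.5 = 40.34.
Δq = 22.6067 − 9.5 = 13.1067; wedge = 60 − 40.34 = 19.66.
Deadweight loss = ½ × 13.1067 × 19.66 = 128.84.

128.84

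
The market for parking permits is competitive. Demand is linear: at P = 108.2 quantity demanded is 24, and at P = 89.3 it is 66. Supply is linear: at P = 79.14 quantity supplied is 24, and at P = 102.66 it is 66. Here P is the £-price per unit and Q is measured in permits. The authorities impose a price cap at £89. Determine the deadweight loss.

£62.95

Demand slope = (89.3 − 108.2)/(66 − 24) = −0.45, so P = 119 − 0.45Q.
Supply slope = (102.66 − 79.14)/(66 − 24) = 0.56, so P = 65.7 + 0.56Q.
Competitive equilibrium: 119 − 0.45Q = 65.7 + 0.56Q → Q* = 52.7723, P* = 95.2525.
At the ceiling P = 89, quantity supplied = (89 − 65.7)/0.56 = 41.6071.
Willingness to pay at Q' = 41.6071: 119 − 0.45·41.6071 = 100.2768.
ΔQ = 52.7723 − 41.6071 = 11.1652; wedge = 100.2768 − 89 = 11.2768.
The triangle = ½ × 11.1652 × 11.2768 = £62.95.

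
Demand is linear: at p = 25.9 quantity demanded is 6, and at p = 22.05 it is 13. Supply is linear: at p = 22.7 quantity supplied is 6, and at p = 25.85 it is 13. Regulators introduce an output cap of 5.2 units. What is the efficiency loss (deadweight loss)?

Demand slope = (22.05 − 25.9)/(13 − 6) = −0.55, so p = 29.2 − 0.55q.
Supply slope = (25.85 − 22.7)/(13 − 6) = 0.45, so p = 20 + 0.45q.
Competitive equilibrium: 29.2 − 0.55q = 20 + 0.45q → q* = 9.2, p* = 24.14.
At q = 5.2: demand price = 29.2 − 0.55·5.2 = 26.34; supply price = 20 + 0.45·5.2 = 22.34.
Δq = 9.2 − 5.2 = 4; wedge = 26.34 − 22.34 = 4.
Deadweight loss = ½ × 4 × 4 = 8.

8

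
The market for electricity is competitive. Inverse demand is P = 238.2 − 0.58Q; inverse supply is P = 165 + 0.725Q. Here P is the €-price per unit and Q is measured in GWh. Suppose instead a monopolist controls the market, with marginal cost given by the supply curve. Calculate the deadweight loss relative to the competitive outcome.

Competitive equilibrium: 238.2 − 0.58Q = 165 + 0.725Q → Q* = 56.092, P* = 205.6667.
Marginal revenue: MR = 238.2 − 1.16Q. Set MR = MC: 238.2 − 1.16Q = 165 + 0.725Q → Q_m = 38.8329.
Price P_m = 238.2 − 0.58·38.8329 = 215.6769; MC(Q_m) = 165 + 0.725·38.8329 = 193.1539.
Competitive Q* = 56.092, so ΔQ = 17.2591; wedge = 215.6769 − 193.1539 = 22.523.
Welfare loss = ½ × 17.2591 × 22.523 = €194.36.

€194.36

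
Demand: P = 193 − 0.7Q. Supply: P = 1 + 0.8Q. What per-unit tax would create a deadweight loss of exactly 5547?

129

Competitive equilibrium: 193 − 0.7Q = 1 + 0.8Q → Q* = 128, P* = 103.4.
A tax t gives ΔQ = t/1.5 and wedge t, so DWL = t²/3.
t²/3 = 5547 → t² = 16641 → t = 129.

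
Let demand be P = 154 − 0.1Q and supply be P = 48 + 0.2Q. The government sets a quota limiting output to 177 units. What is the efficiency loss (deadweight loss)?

4664.02

Competitive equilibrium: 154 − 0.1Q = 48 + 0.2Q → Q* = 353.3333, P* = 118.6667.
At Q = 177: demand price = 154 − 0.1·177 = 136.3; supply price = 48 + 0.2·177 = 83.4.
ΔQ = 353.3333 − 177 = 176.3333; wedge = 136.3 − 83.4 = 52.9.
Welfare loss = ½ × 176.3333 × 52.9 = 4664.02.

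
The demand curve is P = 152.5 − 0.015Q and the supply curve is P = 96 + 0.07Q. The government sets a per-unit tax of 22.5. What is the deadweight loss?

Competitive equilibrium: 152.5 − 0.015Q = 96 + 0.07Q → Q* = 664.7059, P* = 142.5294.
With the tax, the buyer price exceeds the seller price by 22.5: (152.5 − 0.015Q) − (96 + 0.07Q) = 22.5 → Q' = 400.
ΔQ = 664.7059 − 400 = 264.7059; the wedge equals the tax, 22.5.
DWL = ½ × 264.7059 × 22.5 = 2977.94.

2977.94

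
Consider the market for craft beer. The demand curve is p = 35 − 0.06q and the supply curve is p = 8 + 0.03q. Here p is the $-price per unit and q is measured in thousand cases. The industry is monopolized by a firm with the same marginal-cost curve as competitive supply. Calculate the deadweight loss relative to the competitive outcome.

Competitive equilibrium: 35 − 0.06q = 8 + 0.03q → q* = 300, p* = 17.
Marginal revenue: MR = 35 − 0.12q. Set MR = MC: 35 − 0.12q = 8 + 0.03q → q_m = 180.
Price p_m = 35 − 0.06·180 = 24.2; MC(q_m) = 8 + 0.03·180 = 13.4.
Competitive q* = 300, so Δq = 120; wedge = 24.2 − 13.4 = 10.8.
Deadweight loss = ½ × 120 × 10.8 = $648 thousand.

$648 thousand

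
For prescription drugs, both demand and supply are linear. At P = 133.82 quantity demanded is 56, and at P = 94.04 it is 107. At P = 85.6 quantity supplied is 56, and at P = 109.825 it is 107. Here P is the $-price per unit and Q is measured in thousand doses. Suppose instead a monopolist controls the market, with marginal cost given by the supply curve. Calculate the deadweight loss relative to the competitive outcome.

$821.91 thousand

Demand slope = (94.04 − 133.82)/(107 − 56) = −0.78, so P = 177.5 − 0.78Q.
Supply slope = (109.825 − 85.6)/(107 − 56) = 0.475, so P = 59 + 0.475Q.
Competitive equilibrium: 177.5 − 0.78Q = 59 + 0.475Q → Q* = 94.4223, P* = 103.8506.
Marginal revenue: MR = 177.5 − 1.56Q. Set MR = MC: 177.5 − 1.56Q = 59 + 0.475Q → Q_m = 58.231.
Price P_m = 177.5 − 0.78·58.231 = 132.0798; MC(Q_m) = 59 + 0.475·58.231 = 86.6597.
Competitive Q* = 94.4223, so ΔQ = 36.1913; wedge = 132.0798 − 86.6597 = 45.4201.
Deadweight loss = ½ × 36.1913 × 45.4201 = $821.91 thousand.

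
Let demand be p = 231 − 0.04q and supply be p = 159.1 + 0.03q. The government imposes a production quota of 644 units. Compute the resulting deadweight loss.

Competitive equilibrium: 231 − 0.04q = 159.1 + 0.03q → q* = 1027.1429, p* = 189.9143.
At q = 644: demand price = 231 − 0.04·644 = 205.24; supply price = 159.1 + 0.03·644 = 178.42.
Δq = 1027.1429 − 644 = 383.1429; wedge = 205.24 − 178.42 = 26.82.
Deadweight loss = ½ × 383.1429 × 26.82 = 5137.95.

5137.95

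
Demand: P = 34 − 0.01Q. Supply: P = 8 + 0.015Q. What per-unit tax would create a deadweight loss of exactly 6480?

18

Competitive equilibrium: 34 − 0.01Q = 8 + 0.015Q → Q* = 1040, P* = 23.6.
A tax t gives ΔQ = t/0.025 and wedge t, so DWL = t²/0.05.
t²/0.05 = 6480 → t² = 324 → t = 18.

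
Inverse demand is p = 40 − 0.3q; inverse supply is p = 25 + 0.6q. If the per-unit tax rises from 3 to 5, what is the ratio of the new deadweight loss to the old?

Competitive equilibrium: 40 − 0.3q = 25 + 0.6q → q* = 16.6667, p* = 35.
For a per-unit tax t: Δq = t/0.9, so DWL = ½·t·(t/0.9) = t²/1.8.
At t = 3: DWL = 5. At t = 5: DWL = 13.889.
Ratio = (5/3)² = 2.778.

2.778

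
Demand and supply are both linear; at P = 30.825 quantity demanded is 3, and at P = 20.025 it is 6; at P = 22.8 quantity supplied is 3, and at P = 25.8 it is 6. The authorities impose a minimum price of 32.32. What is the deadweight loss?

10.73

Demand slope = (20.025 − 30.825)/(6 − 3) = −3.6, so P = 41.625 − 3.6Q.
Supply slope = (25.8 − 22.8)/(6 − 3) = 1, so P = 19.8 + Q.
Competitive equilibrium: 41.625 − 3.6Q = 19.8 + Q → Q* = 4.7446, P* = 24.5446.
At the floor P = 32.32, quantity demanded = (41.625 − 32.32)/3.6 = 2.5847.
Sellers' marginal cost at Q' = 2.5847: 19.8 + 1·2.5847 = 22.3847.
ΔQ = 4.7446 − 2.5847 = 2.1599; wedge = 32.32 − 22.3847 = 9.9353.
Welfare loss = ½ × 2.1599 × 9.9353 = 10.73.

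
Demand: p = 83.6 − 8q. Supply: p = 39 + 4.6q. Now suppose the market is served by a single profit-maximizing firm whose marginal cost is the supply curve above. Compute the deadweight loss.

11.90

Competitive equilibrium: 83.6 − 8q = 39 + 4.6q → q* = 3.53968, p* = 55.28254.
Marginal revenue: MR = 83.6 − 16q. Set MR = MC: 83.6 − 16q = 39 + 4.6q → q_m = 2.16505.
Price p_m = 83.6 − 8·2.16505 = 66.2796; MC(q_m) = 39 + 4.6·2.16505 = 48.95923.
Competitive q* = 3.53968, so Δq = 1.37463; wedge = 66.2796 − 48.95923 = 17.32037.
Deadweight loss = ½ × 1.37463 × 17.32037 = 11.90.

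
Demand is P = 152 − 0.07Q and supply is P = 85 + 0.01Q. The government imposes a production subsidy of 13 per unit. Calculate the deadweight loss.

1056.25

Competitive equilibrium: 152 − 0.07Q = 85 + 0.01Q → Q* = 837.5, P* = 93.375.
The subsidy lowers effective supply by 13: P = 72 + 0.01Q.
New quantity: 152 − 0.07Q = 72 + 0.01Q → Q' = 1000.
Overproduction ΔQ = 1000 − 837.5 = 162.5; wedge = subsidy = 13.
DWL = ½ × 162.5 × 13 = 1056.25.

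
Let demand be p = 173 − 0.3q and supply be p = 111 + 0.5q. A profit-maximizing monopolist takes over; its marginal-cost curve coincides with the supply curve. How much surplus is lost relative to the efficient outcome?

Competitive equilibrium: 173 − 0.3q = 111 + 0.5q → q* = 77.5, p* = 149.75.
Marginal revenue: MR = 173 − 0.6q. Set MR = MC: 173 − 0.6q = 111 + 0.5q → q_m = 56.3636.
Price p_m = 173 − 0.3·56.3636 = 156.0909; MC(q_m) = 111 + 0.5·56.3636 = 139.1818.
Competitive q* = 77.5, so Δq = 21.1364; wedge = 156.0909 − 139.1818 = 16.9091.
Deadweight loss = ½ × 21.1364 × 16.9091 = 178.70.

178.70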